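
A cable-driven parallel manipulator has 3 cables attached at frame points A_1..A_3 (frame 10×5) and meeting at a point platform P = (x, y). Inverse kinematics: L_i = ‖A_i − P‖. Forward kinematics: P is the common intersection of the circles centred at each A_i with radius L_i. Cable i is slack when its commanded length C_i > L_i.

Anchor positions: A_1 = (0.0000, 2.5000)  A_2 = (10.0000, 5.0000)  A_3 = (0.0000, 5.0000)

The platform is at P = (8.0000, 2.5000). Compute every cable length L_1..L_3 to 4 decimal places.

L_1 = √((0.0000−8.0000)² + (2.5000−2.5000)²) = 8.0000
L_2 = √((10.0000−8.0000)² + (5.0000−2.5000)²) = 3.2016
L_3 = √((0.0000−8.0000)² + (5.0000−2.5000)²) = 8.3815

(8.0000, 3.2016, 8.3815)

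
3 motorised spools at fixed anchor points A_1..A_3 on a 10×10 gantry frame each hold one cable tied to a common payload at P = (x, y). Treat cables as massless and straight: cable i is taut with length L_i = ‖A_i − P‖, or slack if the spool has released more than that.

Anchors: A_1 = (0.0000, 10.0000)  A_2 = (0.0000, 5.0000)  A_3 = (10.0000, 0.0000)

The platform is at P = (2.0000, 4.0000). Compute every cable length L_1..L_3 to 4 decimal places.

(6.3246, 2.2361, 8.9443)

L_1 = √((0.0000−2.0000)² + (10.0000−4.0000)²) = 6.3246
L_2 = √((0.0000−2.0000)² + (5.0000−4.0000)²) = 2.2361
L_3 = √((10.0000−2.0000)² + (0.0000−4.0000)²) = 8.9443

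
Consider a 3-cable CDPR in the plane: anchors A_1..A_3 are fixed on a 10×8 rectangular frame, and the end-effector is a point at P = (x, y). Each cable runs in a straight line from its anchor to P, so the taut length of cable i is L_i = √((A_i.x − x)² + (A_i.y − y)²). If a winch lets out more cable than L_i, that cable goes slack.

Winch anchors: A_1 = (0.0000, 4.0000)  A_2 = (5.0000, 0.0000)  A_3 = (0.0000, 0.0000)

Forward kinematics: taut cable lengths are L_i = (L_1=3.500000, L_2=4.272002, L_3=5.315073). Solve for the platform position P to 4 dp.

circle eqns → linear via eq_j − eq_1; set c_j = A_j·A_j − L_j²
c_1 = 0.0000+16.0000−12.2500 = 3.7500
-10.0000·x + 8.0000·y = c_1−c_2 = -3.0000
0.0000·x + 8.0000·y = c_1−c_3 = 32.0000
solve first two rows → x=3.5000, y=4.0000

(3.5000, 4.0000)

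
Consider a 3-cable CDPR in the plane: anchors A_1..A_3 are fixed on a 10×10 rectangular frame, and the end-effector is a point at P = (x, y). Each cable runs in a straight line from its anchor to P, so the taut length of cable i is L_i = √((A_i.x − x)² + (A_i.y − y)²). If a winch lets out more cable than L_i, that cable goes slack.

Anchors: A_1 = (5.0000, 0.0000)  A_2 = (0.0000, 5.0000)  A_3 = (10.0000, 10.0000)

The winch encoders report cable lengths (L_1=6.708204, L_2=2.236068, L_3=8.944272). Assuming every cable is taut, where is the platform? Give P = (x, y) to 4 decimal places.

circle eqns → linear via eq_j − eq_1; set q_j = A_j·A_j − L_j²
q_1 = 25.0000+0.0000−45.0000 = -20.0000
10.0000·x − 10.0000·y = q_1−q_2 = -40.0000
-10.0000·x − 20.0000·y = q_1−q_3 = -140.0000
solve first two rows → x=2.0000, y=6.0000

(2.0000, 6.0000)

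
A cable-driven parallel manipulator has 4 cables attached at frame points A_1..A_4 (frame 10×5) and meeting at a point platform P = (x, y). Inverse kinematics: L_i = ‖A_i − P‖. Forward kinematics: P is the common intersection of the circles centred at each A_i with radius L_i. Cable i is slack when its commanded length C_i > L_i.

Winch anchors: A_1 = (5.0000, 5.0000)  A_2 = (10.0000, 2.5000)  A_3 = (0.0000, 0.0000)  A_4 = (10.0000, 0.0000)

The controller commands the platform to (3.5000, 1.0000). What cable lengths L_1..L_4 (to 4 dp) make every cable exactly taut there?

(4.2720, 6.6708, 3.6401, 6.5765)

cable 1: Δx=1.5000, Δy=4.0000; L_1 = √(Δx²+Δy²) = 4.2720
cable 2: Δx=6.5000, Δy=1.5000; L_2 = √(Δx²+Δy²) = 6.6708
cable 3: Δx=-3.5000, Δy=-1.0000; L_3 = √(Δx²+Δy²) = 3.6401
cable 4: Δx=6.5000, Δy=-1.0000; L_4 = √(Δx²+Δy²) = 6.5765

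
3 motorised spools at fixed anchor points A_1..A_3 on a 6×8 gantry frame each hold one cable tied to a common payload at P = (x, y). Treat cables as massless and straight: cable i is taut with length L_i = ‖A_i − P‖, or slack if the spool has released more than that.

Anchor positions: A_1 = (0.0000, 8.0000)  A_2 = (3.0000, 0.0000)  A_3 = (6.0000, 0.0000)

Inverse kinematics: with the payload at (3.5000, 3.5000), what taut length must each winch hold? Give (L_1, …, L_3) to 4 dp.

(5.7009, 3.5355, 4.3012)

L_1 = √((0.0000−3.5000)² + (8.0000−3.5000)²) = 5.7009
L_2 = √((3.0000−3.5000)² + (0.0000−3.5000)²) = 3.5355
L_3 = √((6.0000−3.5000)² + (0.0000−3.5000)²) = 4.3012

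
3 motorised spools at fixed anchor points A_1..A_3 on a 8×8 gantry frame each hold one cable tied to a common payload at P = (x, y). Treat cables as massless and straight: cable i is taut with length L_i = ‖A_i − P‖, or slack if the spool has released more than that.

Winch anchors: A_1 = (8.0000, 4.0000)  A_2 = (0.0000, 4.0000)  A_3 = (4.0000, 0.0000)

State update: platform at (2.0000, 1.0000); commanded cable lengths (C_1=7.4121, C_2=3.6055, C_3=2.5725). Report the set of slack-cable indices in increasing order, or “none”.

i=1: geometric 6.7082 vs commanded 7.4121 ⇒ slack
i=2: geometric 3.6056 vs commanded 3.6055 ⇒ taut
i=3: geometric 2.2361 vs commanded 2.5725 ⇒ slack

1, 3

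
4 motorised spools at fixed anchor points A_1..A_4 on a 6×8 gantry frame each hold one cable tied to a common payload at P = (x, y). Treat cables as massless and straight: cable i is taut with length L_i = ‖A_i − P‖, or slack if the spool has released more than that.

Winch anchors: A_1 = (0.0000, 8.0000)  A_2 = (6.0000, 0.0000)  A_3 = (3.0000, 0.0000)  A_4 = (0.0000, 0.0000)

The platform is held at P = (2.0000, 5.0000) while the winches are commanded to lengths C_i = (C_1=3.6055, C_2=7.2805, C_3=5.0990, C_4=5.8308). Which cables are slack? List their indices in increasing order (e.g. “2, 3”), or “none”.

2, 4

cable 1: L_1 = ‖A_1−P‖ = 3.6056;  C_1 = 3.6055 → taut
cable 2: L_2 = ‖A_2−P‖ = 6.4031;  C_2 = 7.2805 → slack
cable 3: L_3 = ‖A_3−P‖ = 5.0990;  C_3 = 5.0990 → taut
cable 4: L_4 = ‖A_4−P‖ = 5.3852;  C_4 = 5.8308 → slack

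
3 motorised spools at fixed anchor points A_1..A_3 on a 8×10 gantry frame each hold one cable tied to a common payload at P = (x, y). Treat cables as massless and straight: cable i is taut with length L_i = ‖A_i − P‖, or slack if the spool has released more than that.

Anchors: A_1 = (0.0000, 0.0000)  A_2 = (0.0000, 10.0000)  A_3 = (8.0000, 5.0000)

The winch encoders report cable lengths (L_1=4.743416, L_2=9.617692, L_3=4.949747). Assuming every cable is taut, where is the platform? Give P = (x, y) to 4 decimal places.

(4.5000, 1.5000)

circle eqns → linear via eq_j − eq_1; set q_j = A_j·A_j − L_j²
q_1 = 0.0000+0.0000−22.5000 = -22.5000
0.0000·x − 20.0000·y = q_1−q_2 = -30.0000
-16.0000·x − 10.0000·y = q_1−q_3 = -87.0000
solve first two rows → x=4.5000, y=1.5000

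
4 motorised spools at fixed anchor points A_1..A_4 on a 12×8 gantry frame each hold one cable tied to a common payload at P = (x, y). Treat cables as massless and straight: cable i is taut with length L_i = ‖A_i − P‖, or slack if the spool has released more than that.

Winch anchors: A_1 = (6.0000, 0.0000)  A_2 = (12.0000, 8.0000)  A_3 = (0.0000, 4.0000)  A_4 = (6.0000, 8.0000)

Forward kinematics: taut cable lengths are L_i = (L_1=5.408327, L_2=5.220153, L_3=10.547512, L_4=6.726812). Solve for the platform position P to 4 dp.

expand ‖A_i−P‖²=L_i² and subtract eq 1 (c_i ≔ ‖A_i‖²−L_i²)
c_1 = 36.0000+0.0000−29.2500 = 6.7500
eq1−eq2 → [-12.0000  -16.0000]·P = -174.0000
eq1−eq3 → [12.0000  -8.0000]·P = 102.0000
eq1−eq4 → [0.0000  -16.0000]·P = -48.0000
2×2 solve → P = (10.5000, 3.0000)
check cable 4: ‖A_4−P‖² = 45.2500 ≈ L_4² = 45.2500 ✓

(10.5000, 3.0000)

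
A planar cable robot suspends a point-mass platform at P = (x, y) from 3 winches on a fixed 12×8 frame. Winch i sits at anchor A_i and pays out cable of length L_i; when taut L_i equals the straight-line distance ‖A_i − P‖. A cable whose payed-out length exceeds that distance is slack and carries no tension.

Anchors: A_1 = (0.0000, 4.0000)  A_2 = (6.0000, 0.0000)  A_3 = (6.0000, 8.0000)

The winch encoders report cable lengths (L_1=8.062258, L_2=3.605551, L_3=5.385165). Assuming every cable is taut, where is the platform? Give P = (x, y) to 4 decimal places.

circle eqns → linear via eq_j − eq_1; set c_j = A_j·A_j − L_j²
c_1 = 0.0000+16.0000−65.0000 = -49.0000
-12.0000·x + 8.0000·y = c_1−c_2 = -72.0000
-12.0000·x − 8.0000·y = c_1−c_3 = -120.0000
solve first two rows → x=8.0000, y=3.0000

(8.0000, 3.0000)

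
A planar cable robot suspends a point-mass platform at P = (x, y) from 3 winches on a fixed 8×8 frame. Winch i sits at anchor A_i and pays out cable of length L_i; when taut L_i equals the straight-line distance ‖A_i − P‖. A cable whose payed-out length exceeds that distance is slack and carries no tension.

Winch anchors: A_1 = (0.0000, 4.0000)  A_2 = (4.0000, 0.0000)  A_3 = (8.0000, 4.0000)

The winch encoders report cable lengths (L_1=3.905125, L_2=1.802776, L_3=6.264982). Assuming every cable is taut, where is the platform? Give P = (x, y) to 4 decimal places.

(2.5000, 1.0000)

circle eqns → linear via eq_j − eq_1; set q_j = A_j·A_j − L_j²
q_1 = 0.0000+16.0000−15.2500 = 0.7500
-8.0000·x + 8.0000·y = q_1−q_2 = -12.0000
-16.0000·x + 0.0000·y = q_1−q_3 = -40.0000
solve first two rows → x=2.5000, y=1.0000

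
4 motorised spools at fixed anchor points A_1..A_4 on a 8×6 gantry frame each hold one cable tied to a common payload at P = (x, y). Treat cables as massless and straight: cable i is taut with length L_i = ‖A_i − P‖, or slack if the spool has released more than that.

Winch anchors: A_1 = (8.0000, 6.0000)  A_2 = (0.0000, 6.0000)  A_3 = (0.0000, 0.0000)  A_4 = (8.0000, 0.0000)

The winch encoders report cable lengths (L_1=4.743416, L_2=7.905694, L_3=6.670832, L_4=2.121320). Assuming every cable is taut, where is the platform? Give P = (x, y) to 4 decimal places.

each cable: (A_i−P)·(A_i−P) = L_i²; let k_i = ‖A_i‖²−L_i²
k_1 = 64.0000+36.0000−22.5000 = 77.5000
row 1: 16.0000x + 0.0000y = 104.0000  (k_2=-26.5000)
row 2: 16.0000x + 12.0000y = 122.0000  (k_3=-44.5000)
row 3: 0.0000x + 12.0000y = 18.0000  (k_4=59.5000)
Cramer on rows 1–2 → x = 6.5000, y = 1.5000
check cable 4: ‖A_4−P‖² = 4.5000 ≈ L_4² = 4.5000 ✓

(6.5000, 1.5000)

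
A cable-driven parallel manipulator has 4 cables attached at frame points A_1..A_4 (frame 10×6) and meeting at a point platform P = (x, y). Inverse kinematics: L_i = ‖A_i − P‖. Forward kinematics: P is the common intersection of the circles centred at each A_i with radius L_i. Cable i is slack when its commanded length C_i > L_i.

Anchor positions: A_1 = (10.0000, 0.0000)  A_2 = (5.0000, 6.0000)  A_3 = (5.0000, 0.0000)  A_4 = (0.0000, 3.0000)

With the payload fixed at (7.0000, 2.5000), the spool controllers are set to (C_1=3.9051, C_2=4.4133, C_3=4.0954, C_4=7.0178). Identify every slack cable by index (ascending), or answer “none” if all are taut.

2, 3

cable 1: L_1 = ‖A_1−P‖ = 3.9051;  C_1 = 3.9051 → taut
cable 2: L_2 = ‖A_2−P‖ = 4.0311;  C_2 = 4.4133 → slack
cable 3: L_3 = ‖A_3−P‖ = 3.2016;  C_3 = 4.0954 → slack
cable 4: L_4 = ‖A_4−P‖ = 7.0178;  C_4 = 7.0178 → taut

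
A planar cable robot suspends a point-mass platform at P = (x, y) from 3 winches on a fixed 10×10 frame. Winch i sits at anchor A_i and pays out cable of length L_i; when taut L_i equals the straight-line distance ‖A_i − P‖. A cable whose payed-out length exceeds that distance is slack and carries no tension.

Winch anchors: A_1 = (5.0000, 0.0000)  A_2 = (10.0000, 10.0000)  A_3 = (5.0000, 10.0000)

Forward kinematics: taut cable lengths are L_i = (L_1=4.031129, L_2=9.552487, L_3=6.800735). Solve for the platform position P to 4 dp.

(3.0000, 3.5000)

circle eqns → linear via eq_j − eq_1; set c_j = A_j·A_j − L_j²
c_1 = 25.0000+0.0000−16.2500 = 8.7500
-10.0000·x − 20.0000·y = c_1−c_2 = -100.0000
0.0000·x − 20.0000·y = c_1−c_3 = -70.0000
solve first two rows → x=3.0000, y=3.5000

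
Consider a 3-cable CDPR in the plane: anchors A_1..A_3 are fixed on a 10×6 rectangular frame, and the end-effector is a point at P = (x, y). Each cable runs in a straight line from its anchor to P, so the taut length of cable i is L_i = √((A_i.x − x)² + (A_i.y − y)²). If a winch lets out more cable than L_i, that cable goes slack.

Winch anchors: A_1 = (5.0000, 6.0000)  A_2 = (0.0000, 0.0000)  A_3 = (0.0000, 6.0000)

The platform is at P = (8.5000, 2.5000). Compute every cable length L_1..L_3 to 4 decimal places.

(4.9497, 8.8600, 9.1924)

cable 1: Δx=-3.5000, Δy=3.5000; L_1 = √(Δx²+Δy²) = 4.9497
cable 2: Δx=-8.5000, Δy=-2.5000; L_2 = √(Δx²+Δy²) = 8.8600
cable 3: Δx=-8.5000, Δy=3.5000; L_3 = √(Δx²+Δy²) = 9.1924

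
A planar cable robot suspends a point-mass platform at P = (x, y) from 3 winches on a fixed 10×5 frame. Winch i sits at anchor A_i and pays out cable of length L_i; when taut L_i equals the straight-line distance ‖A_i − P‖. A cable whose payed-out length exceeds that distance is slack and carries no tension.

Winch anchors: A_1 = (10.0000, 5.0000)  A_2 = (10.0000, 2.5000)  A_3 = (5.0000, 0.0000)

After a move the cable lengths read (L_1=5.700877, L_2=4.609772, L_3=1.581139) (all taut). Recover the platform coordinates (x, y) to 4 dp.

(5.5000, 1.5000)

circle eqns → linear via eq_j − eq_1; set k_j = A_j·A_j − L_j²
k_1 = 100.0000+25.0000−32.5000 = 92.5000
0.0000·x + 5.0000·y = k_1−k_2 = 7.5000
10.0000·x + 10.0000·y = k_1−k_3 = 70.0000
solve first two rows → x=5.5000, y=1.5000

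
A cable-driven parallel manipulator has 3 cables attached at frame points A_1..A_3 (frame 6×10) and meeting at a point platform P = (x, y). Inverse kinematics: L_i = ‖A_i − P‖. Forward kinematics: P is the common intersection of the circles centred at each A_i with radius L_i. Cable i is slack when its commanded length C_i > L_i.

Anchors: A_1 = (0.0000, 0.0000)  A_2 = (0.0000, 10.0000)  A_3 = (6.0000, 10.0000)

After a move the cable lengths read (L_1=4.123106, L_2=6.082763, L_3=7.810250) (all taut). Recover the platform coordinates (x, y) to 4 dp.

circle eqns → linear via eq_j − eq_1; set c_j = A_j·A_j − L_j²
c_1 = 0.0000+0.0000−17.0000 = -17.0000
0.0000·x − 20.0000·y = c_1−c_2 = -80.0000
-12.0000·x − 20.0000·y = c_1−c_3 = -92.0000
solve first two rows → x=1.0000, y=4.0000

(1.0000, 4.0000)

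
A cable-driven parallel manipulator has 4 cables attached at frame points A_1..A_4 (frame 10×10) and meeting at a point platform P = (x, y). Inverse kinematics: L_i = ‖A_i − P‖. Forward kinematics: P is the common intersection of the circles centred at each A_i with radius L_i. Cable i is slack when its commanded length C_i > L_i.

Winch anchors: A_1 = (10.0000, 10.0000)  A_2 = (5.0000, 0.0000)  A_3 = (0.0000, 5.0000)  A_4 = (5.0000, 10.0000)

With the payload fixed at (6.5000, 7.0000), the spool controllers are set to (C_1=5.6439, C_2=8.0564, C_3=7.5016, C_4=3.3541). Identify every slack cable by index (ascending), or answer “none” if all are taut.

i=1: geometric 4.6098 vs commanded 5.6439 ⇒ slack
i=2: geometric 7.1589 vs commanded 8.0564 ⇒ slack
i=3: geometric 6.8007 vs commanded 7.5016 ⇒ slack
i=4: geometric 3.3541 vs commanded 3.3541 ⇒ taut

1, 2, 3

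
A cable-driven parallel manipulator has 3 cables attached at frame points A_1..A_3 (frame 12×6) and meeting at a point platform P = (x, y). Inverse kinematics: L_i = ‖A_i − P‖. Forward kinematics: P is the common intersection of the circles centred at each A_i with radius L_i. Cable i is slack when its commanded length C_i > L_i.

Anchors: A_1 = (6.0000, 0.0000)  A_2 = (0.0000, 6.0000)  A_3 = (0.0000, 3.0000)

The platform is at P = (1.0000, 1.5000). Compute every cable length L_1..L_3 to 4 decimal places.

L_1: Δ = A_1−P = (5.0000, -1.5000) → ‖Δ‖ = √27.2500 = 5.2202
L_2: Δ = A_2−P = (-1.0000, 4.5000) → ‖Δ‖ = √21.2500 = 4.6098
L_3: Δ = A_3−P = (-1.0000, 1.5000) → ‖Δ‖ = √3.2500 = 1.8028

(5.2202, 4.6098, 1.8028)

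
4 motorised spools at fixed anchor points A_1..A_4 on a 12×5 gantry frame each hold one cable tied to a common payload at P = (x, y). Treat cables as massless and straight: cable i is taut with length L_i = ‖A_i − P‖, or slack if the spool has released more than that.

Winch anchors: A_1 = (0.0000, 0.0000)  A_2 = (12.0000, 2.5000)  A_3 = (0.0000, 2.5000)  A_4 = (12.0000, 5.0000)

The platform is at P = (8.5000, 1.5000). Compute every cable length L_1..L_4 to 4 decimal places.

L_1: Δ = A_1−P = (-8.5000, -1.5000) → ‖Δ‖ = √74.5000 = 8.6313
L_2: Δ = A_2−P = (3.5000, 1.0000) → ‖Δ‖ = √13.2500 = 3.6401
L_3: Δ = A_3−P = (-8.5000, 1.0000) → ‖Δ‖ = √73.2500 = 8.5586
L_4: Δ = A_4−P = (3.5000, 3.5000) → ‖Δ‖ = √24.5000 = 4.9497

(8.6313, 3.6401, 8.5586, 4.9497)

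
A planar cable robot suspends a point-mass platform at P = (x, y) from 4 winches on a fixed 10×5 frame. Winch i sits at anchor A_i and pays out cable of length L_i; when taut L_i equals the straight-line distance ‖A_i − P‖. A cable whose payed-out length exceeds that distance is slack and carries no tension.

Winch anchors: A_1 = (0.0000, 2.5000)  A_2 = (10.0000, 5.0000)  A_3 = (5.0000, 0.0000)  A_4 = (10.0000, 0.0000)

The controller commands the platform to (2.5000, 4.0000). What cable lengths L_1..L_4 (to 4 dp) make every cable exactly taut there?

(2.9155, 7.5664, 4.7170, 8.5000)

L_1: Δ = A_1−P = (-2.5000, -1.5000) → ‖Δ‖ = √8.5000 = 2.9155
L_2: Δ = A_2−P = (7.5000, 1.0000) → ‖Δ‖ = √57.2500 = 7.5664
L_3: Δ = A_3−P = (2.5000, -4.0000) → ‖Δ‖ = √22.2500 = 4.7170
L_4: Δ = A_4−P = (7.5000, -4.0000) → ‖Δ‖ = √72.2500 = 8.5000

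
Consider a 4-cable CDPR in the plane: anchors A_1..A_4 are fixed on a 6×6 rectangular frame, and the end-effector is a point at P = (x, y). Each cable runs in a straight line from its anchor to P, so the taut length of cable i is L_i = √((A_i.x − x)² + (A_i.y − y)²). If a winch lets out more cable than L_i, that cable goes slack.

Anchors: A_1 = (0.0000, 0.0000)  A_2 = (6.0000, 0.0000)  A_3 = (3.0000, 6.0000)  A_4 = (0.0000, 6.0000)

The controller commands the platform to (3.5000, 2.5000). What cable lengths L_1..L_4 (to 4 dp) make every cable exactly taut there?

L_1 = √((0.0000−3.5000)² + (0.0000−2.5000)²) = 4.3012
L_2 = √((6.0000−3.5000)² + (0.0000−2.5000)²) = 3.5355
L_3 = √((3.0000−3.5000)² + (6.0000−2.5000)²) = 3.5355
L_4 = √((0.0000−3.5000)² + (6.0000−2.5000)²) = 4.9497

(4.3012, 3.5355, 3.5355, 4.9497)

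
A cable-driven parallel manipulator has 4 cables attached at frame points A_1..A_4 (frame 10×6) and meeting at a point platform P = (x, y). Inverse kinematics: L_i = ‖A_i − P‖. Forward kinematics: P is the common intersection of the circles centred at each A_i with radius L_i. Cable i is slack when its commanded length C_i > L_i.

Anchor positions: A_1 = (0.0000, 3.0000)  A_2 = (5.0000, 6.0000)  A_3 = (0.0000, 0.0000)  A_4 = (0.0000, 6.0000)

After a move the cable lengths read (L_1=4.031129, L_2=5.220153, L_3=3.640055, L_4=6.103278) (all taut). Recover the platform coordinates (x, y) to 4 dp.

each cable: (A_i−P)·(A_i−P) = L_i²; let q_i = ‖A_i‖²−L_i²
q_1 = 0.0000+9.0000−16.2500 = -7.2500
row 1: -10.0000x − 6.0000y = -41.0000  (q_2=33.7500)
row 2: 0.0000x + 6.0000y = 6.0000  (q_3=-13.2500)
row 3: 0.0000x − 6.0000y = -6.0000  (q_4=-1.2500)
Cramer on rows 1–2 → x = 3.5000, y = 1.0000
check cable 4: ‖A_4−P‖² = 37.2500 ≈ L_4² = 37.2500 ✓

(3.5000, 1.0000)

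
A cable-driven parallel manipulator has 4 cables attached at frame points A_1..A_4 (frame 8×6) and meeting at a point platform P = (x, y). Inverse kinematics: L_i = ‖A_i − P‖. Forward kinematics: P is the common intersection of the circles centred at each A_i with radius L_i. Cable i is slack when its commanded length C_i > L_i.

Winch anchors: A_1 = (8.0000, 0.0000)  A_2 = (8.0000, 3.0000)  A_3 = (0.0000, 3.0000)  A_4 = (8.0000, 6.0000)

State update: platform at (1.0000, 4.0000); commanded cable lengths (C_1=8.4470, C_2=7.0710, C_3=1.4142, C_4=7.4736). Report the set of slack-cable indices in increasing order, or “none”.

1, 4

i=1: geometric 8.0623 vs commanded 8.4470 ⇒ slack
i=2: geometric 7.0711 vs commanded 7.0710 ⇒ taut
i=3: geometric 1.4142 vs commanded 1.4142 ⇒ taut
i=4: geometric 7.2801 vs commanded 7.4736 ⇒ slack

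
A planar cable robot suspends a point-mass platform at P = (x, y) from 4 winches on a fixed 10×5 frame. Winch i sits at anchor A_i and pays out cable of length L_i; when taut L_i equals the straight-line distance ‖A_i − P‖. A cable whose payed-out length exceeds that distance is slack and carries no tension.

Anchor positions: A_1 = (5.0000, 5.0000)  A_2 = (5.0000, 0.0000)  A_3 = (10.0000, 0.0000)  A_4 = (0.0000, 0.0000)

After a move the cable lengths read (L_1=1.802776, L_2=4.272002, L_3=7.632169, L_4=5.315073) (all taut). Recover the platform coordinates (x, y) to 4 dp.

(3.5000, 4.0000)

expand ‖A_i−P‖²=L_i² and subtract eq 1 (q_i ≔ ‖A_i‖²−L_i²)
q_1 = 25.0000+25.0000−3.2500 = 46.7500
eq1−eq2 → [0.0000  10.0000]·P = 40.0000
eq1−eq3 → [-10.0000  10.0000]·P = 5.0000
eq1−eq4 → [10.0000  10.0000]·P = 75.0000
2×2 solve → P = (3.5000, 4.0000)
check cable 4: ‖A_4−P‖² = 28.2500 ≈ L_4² = 28.2500 ✓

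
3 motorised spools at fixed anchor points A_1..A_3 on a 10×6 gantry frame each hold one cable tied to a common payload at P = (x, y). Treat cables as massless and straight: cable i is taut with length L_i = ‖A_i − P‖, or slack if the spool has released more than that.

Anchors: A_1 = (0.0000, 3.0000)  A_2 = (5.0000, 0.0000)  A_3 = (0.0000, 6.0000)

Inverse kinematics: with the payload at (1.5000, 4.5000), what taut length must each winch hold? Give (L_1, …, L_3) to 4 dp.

(2.1213, 5.7009, 2.1213)

L_1 = √((0.0000−1.5000)² + (3.0000−4.5000)²) = 2.1213
L_2 = √((5.0000−1.5000)² + (0.0000−4.5000)²) = 5.7009
L_3 = √((0.0000−1.5000)² + (6.0000−4.5000)²) = 2.1213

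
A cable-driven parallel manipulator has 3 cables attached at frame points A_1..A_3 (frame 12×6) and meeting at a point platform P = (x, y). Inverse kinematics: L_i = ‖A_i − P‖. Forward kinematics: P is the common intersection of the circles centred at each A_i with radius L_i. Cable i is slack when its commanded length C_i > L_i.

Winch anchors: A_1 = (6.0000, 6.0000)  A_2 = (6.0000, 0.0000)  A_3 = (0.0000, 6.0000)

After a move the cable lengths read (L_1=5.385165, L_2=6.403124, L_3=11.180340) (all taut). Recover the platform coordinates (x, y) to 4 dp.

circle eqns → linear via eq_j − eq_1; set c_j = A_j·A_j − L_j²
c_1 = 36.0000+36.0000−29.0000 = 43.0000
0.0000·x + 12.0000·y = c_1−c_2 = 48.0000
12.0000·x + 0.0000·y = c_1−c_3 = 132.0000
solve first two rows → x=11.0000, y=4.0000

(11.0000, 4.0000)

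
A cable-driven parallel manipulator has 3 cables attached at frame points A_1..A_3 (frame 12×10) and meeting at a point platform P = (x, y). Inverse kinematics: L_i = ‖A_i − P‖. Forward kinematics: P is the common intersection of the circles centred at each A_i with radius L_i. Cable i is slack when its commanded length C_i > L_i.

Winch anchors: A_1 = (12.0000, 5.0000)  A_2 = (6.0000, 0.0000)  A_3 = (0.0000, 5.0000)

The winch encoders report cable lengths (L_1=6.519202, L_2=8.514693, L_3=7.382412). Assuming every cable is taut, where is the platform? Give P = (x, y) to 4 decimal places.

(6.5000, 8.5000)

circle eqns → linear via eq_j − eq_1; set q_j = A_j·A_j − L_j²
q_1 = 144.0000+25.0000−42.5000 = 126.5000
12.0000·x + 10.0000·y = q_1−q_2 = 163.0000
24.0000·x + 0.0000·y = q_1−q_3 = 156.0000
solve first two rows → x=6.5000, y=8.5000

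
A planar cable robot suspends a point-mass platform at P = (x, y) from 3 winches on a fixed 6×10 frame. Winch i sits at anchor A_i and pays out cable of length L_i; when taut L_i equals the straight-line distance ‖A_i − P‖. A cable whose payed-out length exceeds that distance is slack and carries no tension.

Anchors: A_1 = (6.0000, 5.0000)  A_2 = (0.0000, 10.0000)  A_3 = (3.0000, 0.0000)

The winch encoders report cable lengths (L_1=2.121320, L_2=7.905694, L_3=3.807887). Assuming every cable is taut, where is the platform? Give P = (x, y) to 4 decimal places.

expand ‖A_i−P‖²=L_i² and subtract eq 1 (q_i ≔ ‖A_i‖²−L_i²)
q_1 = 36.0000+25.0000−4.5000 = 56.5000
eq1−eq2 → [12.0000  -10.0000]·P = 19.0000
eq1−eq3 → [6.0000  10.0000]·P = 62.0000
2×2 solve → P = (4.5000, 3.5000)

(4.5000, 3.5000)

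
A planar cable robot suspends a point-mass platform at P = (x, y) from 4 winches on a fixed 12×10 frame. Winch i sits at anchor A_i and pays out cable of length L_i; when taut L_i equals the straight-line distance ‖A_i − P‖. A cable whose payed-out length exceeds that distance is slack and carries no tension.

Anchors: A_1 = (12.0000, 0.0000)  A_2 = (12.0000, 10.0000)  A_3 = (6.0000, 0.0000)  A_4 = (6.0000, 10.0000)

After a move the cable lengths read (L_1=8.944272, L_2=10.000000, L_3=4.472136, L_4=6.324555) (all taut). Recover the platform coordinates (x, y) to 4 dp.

expand ‖A_i−P‖²=L_i² and subtract eq 1 (k_i ≔ ‖A_i‖²−L_i²)
k_1 = 144.0000+0.0000−80.0000 = 64.0000
eq1−eq2 → [0.0000  -20.0000]·P = -80.0000
eq1−eq3 → [12.0000  0.0000]·P = 48.0000
eq1−eq4 → [12.0000  -20.0000]·P = -32.0000
2×2 solve → P = (4.0000, 4.0000)
check cable 4: ‖A_4−P‖² = 40.0000 ≈ L_4² = 40.0000 ✓

(4.0000, 4.0000)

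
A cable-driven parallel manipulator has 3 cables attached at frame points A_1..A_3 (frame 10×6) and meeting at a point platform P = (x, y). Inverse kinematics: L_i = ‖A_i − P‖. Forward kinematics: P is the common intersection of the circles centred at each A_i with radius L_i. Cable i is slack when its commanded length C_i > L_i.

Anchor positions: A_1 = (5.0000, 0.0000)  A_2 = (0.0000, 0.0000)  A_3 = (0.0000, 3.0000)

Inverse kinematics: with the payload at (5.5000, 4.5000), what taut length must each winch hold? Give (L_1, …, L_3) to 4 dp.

cable 1: Δx=-0.5000, Δy=-4.5000; L_1 = √(Δx²+Δy²) = 4.5277
cable 2: Δx=-5.5000, Δy=-4.5000; L_2 = √(Δx²+Δy²) = 7.1063
cable 3: Δx=-5.5000, Δy=-1.5000; L_3 = √(Δx²+Δy²) = 5.7009

(4.5277, 7.1063, 5.7009)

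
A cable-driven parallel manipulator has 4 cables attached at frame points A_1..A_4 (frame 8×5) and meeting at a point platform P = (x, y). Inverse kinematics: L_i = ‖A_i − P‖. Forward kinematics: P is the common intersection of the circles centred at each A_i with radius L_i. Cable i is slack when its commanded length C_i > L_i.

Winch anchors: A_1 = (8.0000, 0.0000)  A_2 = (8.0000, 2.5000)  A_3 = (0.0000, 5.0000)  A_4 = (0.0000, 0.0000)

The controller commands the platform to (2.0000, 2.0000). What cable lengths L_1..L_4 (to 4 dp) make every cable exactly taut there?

L_1: Δ = A_1−P = (6.0000, -2.0000) → ‖Δ‖ = √40.0000 = 6.3246
L_2: Δ = A_2−P = (6.0000, 0.5000) → ‖Δ‖ = √36.2500 = 6.0208
L_3: Δ = A_3−P = (-2.0000, 3.0000) → ‖Δ‖ = √13.0000 = 3.6056
L_4: Δ = A_4−P = (-2.0000, -2.0000) → ‖Δ‖ = √8.0000 = 2.8284

(6.3246, 6.0208, 3.6056, 2.8284)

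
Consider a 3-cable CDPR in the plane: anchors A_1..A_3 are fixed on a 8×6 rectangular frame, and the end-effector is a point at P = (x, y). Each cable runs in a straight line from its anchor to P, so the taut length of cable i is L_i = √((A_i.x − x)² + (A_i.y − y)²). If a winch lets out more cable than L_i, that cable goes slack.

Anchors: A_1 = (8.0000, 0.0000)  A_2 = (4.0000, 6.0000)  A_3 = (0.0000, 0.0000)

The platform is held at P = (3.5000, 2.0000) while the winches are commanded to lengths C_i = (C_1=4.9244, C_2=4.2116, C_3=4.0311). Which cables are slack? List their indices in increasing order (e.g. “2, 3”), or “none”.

2

cable 1: L_1 = ‖A_1−P‖ = 4.9244;  C_1 = 4.9244 → taut
cable 2: L_2 = ‖A_2−P‖ = 4.0311;  C_2 = 4.2116 → slack
cable 3: L_3 = ‖A_3−P‖ = 4.0311;  C_3 = 4.0311 → taut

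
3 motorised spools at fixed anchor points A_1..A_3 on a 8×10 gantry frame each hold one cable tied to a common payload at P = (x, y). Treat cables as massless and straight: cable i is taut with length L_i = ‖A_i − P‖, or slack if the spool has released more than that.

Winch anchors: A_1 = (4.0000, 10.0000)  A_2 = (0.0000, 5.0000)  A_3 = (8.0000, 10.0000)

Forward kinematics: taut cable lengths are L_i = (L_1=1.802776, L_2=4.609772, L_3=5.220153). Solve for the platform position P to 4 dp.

circle eqns → linear via eq_j − eq_1; set q_j = A_j·A_j − L_j²
q_1 = 16.0000+100.0000−3.2500 = 112.7500
8.0000·x + 10.0000·y = q_1−q_2 = 109.0000
-8.0000·x + 0.0000·y = q_1−q_3 = -24.0000
solve first two rows → x=3.0000, y=8.5000

(3.0000, 8.5000)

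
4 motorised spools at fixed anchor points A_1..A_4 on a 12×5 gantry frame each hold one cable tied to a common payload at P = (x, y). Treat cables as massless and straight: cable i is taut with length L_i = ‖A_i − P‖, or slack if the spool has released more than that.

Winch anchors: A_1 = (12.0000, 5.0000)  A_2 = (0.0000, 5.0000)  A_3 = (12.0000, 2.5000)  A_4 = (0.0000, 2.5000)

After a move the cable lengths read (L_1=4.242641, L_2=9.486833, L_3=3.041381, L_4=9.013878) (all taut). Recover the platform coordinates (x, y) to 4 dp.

circle eqns → linear via eq_j − eq_1; set c_j = A_j·A_j − L_j²
c_1 = 144.0000+25.0000−18.0000 = 151.0000
24.0000·x + 0.0000·y = c_1−c_2 = 216.0000
0.0000·x + 5.0000·y = c_1−c_3 = 10.0000
24.0000·x + 5.0000·y = c_1−c_4 = 226.0000
solve first two rows → x=9.0000, y=2.0000
check cable 4: ‖A_4−P‖² = 81.2500 ≈ L_4² = 81.2500 ✓

(9.0000, 2.0000)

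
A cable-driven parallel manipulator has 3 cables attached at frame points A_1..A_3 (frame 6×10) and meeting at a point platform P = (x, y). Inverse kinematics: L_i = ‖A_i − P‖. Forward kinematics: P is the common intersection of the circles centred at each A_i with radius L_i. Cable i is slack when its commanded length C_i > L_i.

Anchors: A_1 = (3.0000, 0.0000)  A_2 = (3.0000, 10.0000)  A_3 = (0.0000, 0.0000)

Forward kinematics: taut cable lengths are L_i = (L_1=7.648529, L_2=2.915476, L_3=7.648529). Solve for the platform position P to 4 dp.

expand ‖A_i−P‖²=L_i² and subtract eq 1 (k_i ≔ ‖A_i‖²−L_i²)
k_1 = 9.0000+0.0000−58.5000 = -49.5000
eq1−eq2 → [0.0000  -20.0000]·P = -150.0000
eq1−eq3 → [6.0000  0.0000]·P = 9.0000
2×2 solve → P = (1.5000, 7.5000)

(1.5000, 7.5000)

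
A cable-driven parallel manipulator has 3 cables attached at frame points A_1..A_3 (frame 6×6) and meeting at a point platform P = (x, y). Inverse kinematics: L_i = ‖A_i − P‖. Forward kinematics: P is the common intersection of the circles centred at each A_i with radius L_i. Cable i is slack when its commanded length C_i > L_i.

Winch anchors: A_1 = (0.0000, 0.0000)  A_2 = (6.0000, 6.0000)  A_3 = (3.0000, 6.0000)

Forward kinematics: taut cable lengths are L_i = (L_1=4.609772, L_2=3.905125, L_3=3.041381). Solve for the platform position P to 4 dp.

expand ‖A_i−P‖²=L_i² and subtract eq 1 (c_i ≔ ‖A_i‖²−L_i²)
c_1 = 0.0000+0.0000−21.2500 = -21.2500
eq1−eq2 → [-12.0000  -12.0000]·P = -78.0000
eq1−eq3 → [-6.0000  -12.0000]·P = -57.0000
2×2 solve → P = (3.5000, 3.0000)

(3.5000, 3.0000)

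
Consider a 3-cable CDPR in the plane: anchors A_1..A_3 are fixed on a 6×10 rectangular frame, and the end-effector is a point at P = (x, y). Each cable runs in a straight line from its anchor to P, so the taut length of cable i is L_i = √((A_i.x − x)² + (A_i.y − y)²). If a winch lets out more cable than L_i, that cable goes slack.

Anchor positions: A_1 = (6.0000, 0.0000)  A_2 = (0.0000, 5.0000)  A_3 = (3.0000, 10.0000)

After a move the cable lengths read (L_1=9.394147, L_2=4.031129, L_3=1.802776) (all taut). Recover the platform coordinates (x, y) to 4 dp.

expand ‖A_i−P‖²=L_i² and subtract eq 1 (c_i ≔ ‖A_i‖²−L_i²)
c_1 = 36.0000+0.0000−88.2500 = -52.2500
eq1−eq2 → [12.0000  -10.0000]·P = -61.0000
eq1−eq3 → [6.0000  -20.0000]·P = -158.0000
2×2 solve → P = (2.0000, 8.5000)

(2.0000, 8.5000)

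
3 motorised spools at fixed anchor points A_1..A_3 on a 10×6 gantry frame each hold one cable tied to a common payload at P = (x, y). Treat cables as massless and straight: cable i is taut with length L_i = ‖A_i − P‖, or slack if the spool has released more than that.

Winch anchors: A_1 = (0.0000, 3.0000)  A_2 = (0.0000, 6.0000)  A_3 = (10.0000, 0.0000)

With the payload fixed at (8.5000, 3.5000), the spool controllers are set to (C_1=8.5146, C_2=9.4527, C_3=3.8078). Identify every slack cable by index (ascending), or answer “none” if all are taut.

i=1: geometric 8.5147 vs commanded 8.5146 ⇒ taut
i=2: geometric 8.8600 vs commanded 9.4527 ⇒ slack
i=3: geometric 3.8079 vs commanded 3.8078 ⇒ taut

2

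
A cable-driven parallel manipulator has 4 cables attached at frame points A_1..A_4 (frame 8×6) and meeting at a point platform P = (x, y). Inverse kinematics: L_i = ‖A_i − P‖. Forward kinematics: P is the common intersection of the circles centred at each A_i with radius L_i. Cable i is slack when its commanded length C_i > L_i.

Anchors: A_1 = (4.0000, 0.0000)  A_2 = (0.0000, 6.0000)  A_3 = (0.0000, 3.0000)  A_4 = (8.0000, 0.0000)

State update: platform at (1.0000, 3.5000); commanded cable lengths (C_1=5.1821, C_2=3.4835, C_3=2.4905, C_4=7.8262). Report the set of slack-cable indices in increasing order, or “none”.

1, 2, 3

cable 1: √((3.0000)²+(-3.5000)²)=4.6098, C_1=5.1821: slack
cable 2: √((-1.0000)²+(2.5000)²)=2.6926, C_2=3.4835: slack
cable 3: √((-1.0000)²+(-0.5000)²)=1.1180, C_3=2.4905: slack
cable 4: √((7.0000)²+(-3.5000)²)=7.8262, C_4=7.8262: taut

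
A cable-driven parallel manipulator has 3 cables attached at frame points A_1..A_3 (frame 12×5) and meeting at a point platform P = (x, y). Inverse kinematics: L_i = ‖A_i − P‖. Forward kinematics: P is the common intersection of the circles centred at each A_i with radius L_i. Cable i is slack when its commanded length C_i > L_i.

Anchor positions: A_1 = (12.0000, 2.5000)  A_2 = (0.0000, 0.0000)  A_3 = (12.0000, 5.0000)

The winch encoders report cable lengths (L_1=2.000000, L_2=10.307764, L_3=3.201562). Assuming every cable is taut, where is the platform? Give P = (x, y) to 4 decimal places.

circle eqns → linear via eq_j − eq_1; set k_j = A_j·A_j − L_j²
k_1 = 144.0000+6.2500−4.0000 = 146.2500
24.0000·x + 5.0000·y = k_1−k_2 = 252.5000
0.0000·x − 5.0000·y = k_1−k_3 = -12.5000
solve first two rows → x=10.0000, y=2.5000

(10.0000, 2.5000)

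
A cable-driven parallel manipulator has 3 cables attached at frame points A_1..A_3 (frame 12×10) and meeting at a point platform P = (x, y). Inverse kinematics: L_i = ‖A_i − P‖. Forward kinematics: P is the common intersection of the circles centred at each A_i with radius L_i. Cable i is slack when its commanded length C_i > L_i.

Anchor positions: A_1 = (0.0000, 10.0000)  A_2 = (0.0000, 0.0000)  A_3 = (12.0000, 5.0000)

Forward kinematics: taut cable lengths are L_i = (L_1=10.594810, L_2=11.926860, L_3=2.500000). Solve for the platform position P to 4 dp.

(10.0000, 6.5000)

each cable: (A_i−P)·(A_i−P) = L_i²; let c_i = ‖A_i‖²−L_i²
c_1 = 0.0000+100.0000−112.2500 = -12.2500
row 1: 0.0000x + 20.0000y = 130.0000  (c_2=-142.2500)
row 2: -24.0000x + 10.0000y = -175.0000  (c_3=162.7500)
Cramer on rows 1–2 → x = 10.0000, y = 6.5000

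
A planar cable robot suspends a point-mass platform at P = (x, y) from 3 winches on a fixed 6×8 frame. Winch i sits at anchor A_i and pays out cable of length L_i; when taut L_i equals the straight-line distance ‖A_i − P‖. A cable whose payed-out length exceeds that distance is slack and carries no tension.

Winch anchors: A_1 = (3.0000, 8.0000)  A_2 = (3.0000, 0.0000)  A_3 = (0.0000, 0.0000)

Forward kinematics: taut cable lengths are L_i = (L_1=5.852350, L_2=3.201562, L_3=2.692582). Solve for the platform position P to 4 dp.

(1.0000, 2.5000)

circle eqns → linear via eq_j − eq_1; set q_j = A_j·A_j − L_j²
q_1 = 9.0000+64.0000−34.2500 = 38.7500
0.0000·x + 16.0000·y = q_1−q_2 = 40.0000
6.0000·x + 16.0000·y = q_1−q_3 = 46.0000
solve first two rows → x=1.0000, y=2.5000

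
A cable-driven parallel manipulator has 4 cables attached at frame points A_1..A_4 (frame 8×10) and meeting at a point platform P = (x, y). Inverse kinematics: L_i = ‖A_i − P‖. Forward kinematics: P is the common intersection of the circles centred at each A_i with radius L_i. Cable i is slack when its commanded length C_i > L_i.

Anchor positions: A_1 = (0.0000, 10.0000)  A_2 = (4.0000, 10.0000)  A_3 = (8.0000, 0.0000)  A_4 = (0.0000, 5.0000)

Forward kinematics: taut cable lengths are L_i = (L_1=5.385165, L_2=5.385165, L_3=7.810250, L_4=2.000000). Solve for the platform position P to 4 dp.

(2.0000, 5.0000)

expand ‖A_i−P‖²=L_i² and subtract eq 1 (q_i ≔ ‖A_i‖²−L_i²)
q_1 = 0.0000+100.0000−29.0000 = 71.0000
eq1−eq2 → [-8.0000  0.0000]·P = -16.0000
eq1−eq3 → [-16.0000  20.0000]·P = 68.0000
eq1−eq4 → [0.0000  10.0000]·P = 50.0000
2×2 solve → P = (2.0000, 5.0000)
check cable 4: ‖A_4−P‖² = 4.0000 ≈ L_4² = 4.0000 ✓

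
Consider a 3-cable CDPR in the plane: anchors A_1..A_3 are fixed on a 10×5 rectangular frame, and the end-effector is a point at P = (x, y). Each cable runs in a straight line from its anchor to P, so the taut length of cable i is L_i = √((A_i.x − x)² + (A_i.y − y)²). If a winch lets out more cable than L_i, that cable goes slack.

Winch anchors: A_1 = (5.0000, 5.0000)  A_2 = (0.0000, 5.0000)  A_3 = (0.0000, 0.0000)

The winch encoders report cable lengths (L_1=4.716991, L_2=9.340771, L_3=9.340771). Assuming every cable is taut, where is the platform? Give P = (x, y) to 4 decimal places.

(9.0000, 2.5000)

circle eqns → linear via eq_j − eq_1; set c_j = A_j·A_j − L_j²
c_1 = 25.0000+25.0000−22.2500 = 27.7500
10.0000·x + 0.0000·y = c_1−c_2 = 90.0000
10.0000·x + 10.0000·y = c_1−c_3 = 115.0000
solve first two rows → x=9.0000, y=2.5000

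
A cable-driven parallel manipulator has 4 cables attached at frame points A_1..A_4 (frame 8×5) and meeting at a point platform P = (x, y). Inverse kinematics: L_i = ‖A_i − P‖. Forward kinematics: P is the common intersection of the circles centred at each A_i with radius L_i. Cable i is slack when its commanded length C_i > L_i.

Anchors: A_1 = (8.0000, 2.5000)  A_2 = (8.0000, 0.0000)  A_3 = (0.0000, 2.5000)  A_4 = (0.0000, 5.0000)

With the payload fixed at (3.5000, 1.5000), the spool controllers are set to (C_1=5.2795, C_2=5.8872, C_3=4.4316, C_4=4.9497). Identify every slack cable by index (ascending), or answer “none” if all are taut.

1, 2, 3

cable 1: √((4.5000)²+(1.0000)²)=4.6098, C_1=5.2795: slack
cable 2: √((4.5000)²+(-1.5000)²)=4.7434, C_2=5.8872: slack
cable 3: √((-3.5000)²+(1.0000)²)=3.6401, C_3=4.4316: slack
cable 4: √((-3.5000)²+(3.5000)²)=4.9497, C_4=4.9497: taut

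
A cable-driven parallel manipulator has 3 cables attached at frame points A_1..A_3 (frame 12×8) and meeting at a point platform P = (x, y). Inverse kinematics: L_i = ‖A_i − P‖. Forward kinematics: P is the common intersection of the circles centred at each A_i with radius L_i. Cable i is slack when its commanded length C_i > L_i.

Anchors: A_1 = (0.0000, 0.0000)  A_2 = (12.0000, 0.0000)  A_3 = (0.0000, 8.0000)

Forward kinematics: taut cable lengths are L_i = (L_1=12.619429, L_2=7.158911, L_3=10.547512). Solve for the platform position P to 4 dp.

circle eqns → linear via eq_j − eq_1; set c_j = A_j·A_j − L_j²
c_1 = 0.0000+0.0000−159.2500 = -159.2500
-24.0000·x + 0.0000·y = c_1−c_2 = -252.0000
0.0000·x − 16.0000·y = c_1−c_3 = -112.0000
solve first two rows → x=10.5000, y=7.0000

(10.5000, 7.0000)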